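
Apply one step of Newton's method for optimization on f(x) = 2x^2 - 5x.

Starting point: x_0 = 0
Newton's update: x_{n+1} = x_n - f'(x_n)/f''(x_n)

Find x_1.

f(x) = 2x^2 - 5x
f'(x) = 4x + (-5), f''(x) = 4
Newton step: x_1 = x_0 - f'(x_0)/f''(x_0)
f'(0) = -5
x_1 = 0 - -5/4 = 5/4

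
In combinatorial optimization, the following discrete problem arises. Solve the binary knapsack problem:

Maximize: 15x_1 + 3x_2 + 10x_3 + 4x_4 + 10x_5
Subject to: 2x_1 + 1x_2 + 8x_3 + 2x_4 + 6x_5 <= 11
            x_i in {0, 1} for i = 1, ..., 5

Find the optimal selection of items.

Items: item 1 (v=15, w=2), item 2 (v=3, w=1), item 3 (v=10, w=8), item 4 (v=4, w=2), item 5 (v=10, w=6)
Capacity: 11
Checking all 32 subsets (w = total weight, v = total value):
  {}: w = 0, v = 0
  {1}: w = 2, v = 15
  {2}: w = 1, v = 3
  {3}: w = 8, v = 10
  {4}: w = 2, v = 4
  {5}: w = 6, v = 10
  {1, 2}: w = 3, v = 18
  {1, 3}: w = 10, v = 25
  {1, 4}: w = 4, v = 19
  {1, 5}: w = 8, v = 25
  {2, 3}: w = 9, v = 13
  {2, 4}: w = 3, v = 7
  {2, 5}: w = 7, v = 13
  {3, 4}: w = 10, v = 14
  {3, 5}: w = 14 > 11, infeasible
  {4, 5}: w = 8, v = 14
  {1, 2, 3}: w = 11, v = 28
  {1, 2, 4}: w = 5, v = 22
  {1, 2, 5}: w = 9, v = 28
  {1, 3, 4}: w = 12 > 11, infeasible
  {1, 3, 5}: w = 16 > 11, infeasible
  {1, 4, 5}: w = 10, v = 29
  {2, 3, 4}: w = 11, v = 17
  {2, 3, 5}: w = 15 > 11, infeasible
  {2, 4, 5}: w = 9, v = 17
  {3, 4, 5}: w = 16 > 11, infeasible
  {1, 2, 3, 4}: w = 13 > 11, infeasible
  {1, 2, 3, 5}: w = 17 > 11, infeasible
  {1, 2, 4, 5}: w = 11, v = 32
  {1, 3, 4, 5}: w = 18 > 11, infeasible
  {2, 3, 4, 5}: w = 17 > 11, infeasible
  {1, 2, 3, 4, 5}: w = 19 > 11, infeasible
Best feasible subset: items [1, 2, 4, 5]
Total weight: 11 <= 11, total value: 32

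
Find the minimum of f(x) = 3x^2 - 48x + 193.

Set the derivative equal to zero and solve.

f(x) = 3x^2 - 48x + 193
f'(x) = 6x + (-48) = 0
x = 48/6 = 8
f(8) = 1
Since f''(x) = 6 > 0, this is a minimum.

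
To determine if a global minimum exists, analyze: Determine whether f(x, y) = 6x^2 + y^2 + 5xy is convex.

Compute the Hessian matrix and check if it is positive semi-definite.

f(x,y) = 6x^2 + y^2 + 5xy
Hessian H = [[12, 5], [5, 2]]
trace(H) = 14, det(H) = -1
Eigenvalues: (14 +/- sqrt(200)) / 2 = 14.07, -0.07107
Since not both eigenvalues positive, f is neither convex nor concave.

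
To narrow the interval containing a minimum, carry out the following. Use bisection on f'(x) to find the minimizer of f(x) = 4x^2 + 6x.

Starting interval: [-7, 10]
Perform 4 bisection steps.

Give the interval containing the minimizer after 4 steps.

Finding critical point of f(x) = 4x^2 + 6x using bisection on f'(x) = 8x + 6.
f'(x) = 0 when x = -3/4.
Starting interval: [-7, 10]
Step 1: mid = 3/2, f'(mid) = 18, new interval = [-7, 3/2]
Step 2: mid = -11/4, f'(mid) = -16, new interval = [-11/4, 3/2]
Step 3: mid = -5/8, f'(mid) = 1, new interval = [-11/4, -5/8]
Step 4: mid = -27/16, f'(mid) = -15/2, new interval = [-27/16, -5/8]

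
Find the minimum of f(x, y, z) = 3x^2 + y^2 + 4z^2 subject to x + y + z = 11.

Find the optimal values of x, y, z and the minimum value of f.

Using Lagrange multipliers on f = 3x^2 + y^2 + 4z^2 with constraint x + y + z = 11:
Conditions: 2*3*x = lambda, 2*1*y = lambda, 2*4*z = lambda
So x = lambda/6, y = lambda/2, z = lambda/8
Substituting into constraint: lambda * (19/24) = 11
lambda = 264/19
x = 44/19, y = 132/19, z = 33/19
Minimum value = 1452/19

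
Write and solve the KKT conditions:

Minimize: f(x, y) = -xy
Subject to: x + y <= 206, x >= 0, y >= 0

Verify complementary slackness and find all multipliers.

Problem: min -xy s.t. x + y <= 206 (multiplier lambda), x >= 0 (mu_x), y >= 0 (mu_y)
KKT stationarity: -y + lambda - mu_x = 0, -x + lambda - mu_y = 0, with lambda, mu_x, mu_y >= 0
Complementary slackness: lambda*(x + y - 206) = 0, mu_x*x = 0, mu_y*y = 0
If lambda = 0: y = -mu_x <= 0 and x = -mu_y <= 0 force x = y = 0 with f = 0; but x = y = 103 is feasible with f = -10609 < 0, so this is not the minimum. Hence lambda > 0 and x + y = 206.
Try x > 0, y > 0 (so mu_x = mu_y = 0): y = lambda, x = lambda => x = y = lambda
x + y = 206 => 2*lambda = 206 => lambda = 103
x* = y* = 103 > 0, consistent with mu_x = mu_y = 0.
(Any feasible point with x = 0 or y = 0 has f = 0 > -10609, so the minimum is not on those boundaries.)
min(-xy) = -10609 (i.e. max xy = 10609)
Multipliers: lambda = 103, mu_x = 0, mu_y = 0
Complementary slackness: lambda*(x + y - 206) = 103*(103 + 103 - 206) = 0, mu_x*x = 0*103 = 0, mu_y*y = 0*103 = 0. Satisfied.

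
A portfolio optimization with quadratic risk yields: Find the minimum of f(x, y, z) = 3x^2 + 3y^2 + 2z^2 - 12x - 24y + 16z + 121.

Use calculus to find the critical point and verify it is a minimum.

f(x,y,z) = 3x^2 + 3y^2 + 2z^2 - 12x - 24y + 16z + 121
df/dx = 6x + (-12) = 0 => x = 2
df/dy = 6y + (-24) = 0 => y = 4
df/dz = 4z + (16) = 0 => z = -4
f(2,4,-4) = 3*(2)^2 + 3*(4)^2 + 2*(-4)^2 + -12*(2) + -24*(4) + 16*(-4) + 121 = 29
Hessian is diagonal with entries 6, 6, 4 > 0, confirmed minimum.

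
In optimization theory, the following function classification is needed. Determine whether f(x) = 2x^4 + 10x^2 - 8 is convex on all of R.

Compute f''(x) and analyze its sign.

f(x) = 2x^4 + 10x^2 - 8
f'(x) = 8x^3 + 20x
f''(x) = 24x^2 + 20
f''(x) = 24x^2 + 20 >= 20 > 0 for all x
Therefore, f is convex on R.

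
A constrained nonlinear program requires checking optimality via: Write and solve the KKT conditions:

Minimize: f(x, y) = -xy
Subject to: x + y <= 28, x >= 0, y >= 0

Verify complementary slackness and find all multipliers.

Problem: min -xy s.t. x + y <= 28 (multiplier lambda), x >= 0 (mu_x), y >= 0 (mu_y)
KKT stationarity: -y + lambda - mu_x = 0, -x + lambda - mu_y = 0, with lambda, mu_x, mu_y >= 0
Complementary slackness: lambda*(x + y - 28) = 0, mu_x*x = 0, mu_y*y = 0
If lambda = 0: y = -mu_x <= 0 and x = -mu_y <= 0 force x = y = 0 with f = 0; but x = y = 14 is feasible with f = -196 < 0, so this is not the minimum. Hence lambda > 0 and x + y = 28.
Try x > 0, y > 0 (so mu_x = mu_y = 0): y = lambda, x = lambda => x = y = lambda
x + y = 28 => 2*lambda = 28 => lambda = 14
x* = y* = 14 > 0, consistent with mu_x = mu_y = 0.
(Any feasible point with x = 0 or y = 0 has f = 0 > -196, so the minimum is not on those boundaries.)
min(-xy) = -196 (i.e. max xy = 196)
Multipliers: lambda = 14, mu_x = 0, mu_y = 0
Complementary slackness: lambda*(x + y - 28) = 14*(14 + 14 - 28) = 0, mu_x*x = 0*14 = 0, mu_y*y = 0*14 = 0. Satisfied.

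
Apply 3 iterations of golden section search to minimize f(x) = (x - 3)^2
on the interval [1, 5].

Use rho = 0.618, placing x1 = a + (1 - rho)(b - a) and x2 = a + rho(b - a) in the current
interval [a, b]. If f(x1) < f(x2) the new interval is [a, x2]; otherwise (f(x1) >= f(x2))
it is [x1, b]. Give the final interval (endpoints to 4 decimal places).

Golden section search for min of f(x) = (x - 3)^2 on [1, 5].
Each step: x1 = a + (1 - rho)(b - a), x2 = a + rho(b - a); if f(x1) < f(x2) keep [a, x2], otherwise keep [x1, b].
Step 1: [1.0000, 5.0000], x1=2.5280 (f=0.2228), x2=3.4720 (f=0.2228); f(x1) = f(x2) (tie, not '<') => keep [2.5280, 5.0000]
Step 2: [2.5280, 5.0000], x1=3.4723 (f=0.2231), x2=4.0557 (f=1.1145); f(x1) < f(x2) => keep [2.5280, 4.0557]
Step 3: [2.5280, 4.0557], x1=3.1116 (f=0.0125), x2=3.4721 (f=0.2229); f(x1) < f(x2) => keep [2.5280, 3.4721]
Final interval: [2.5280, 3.4721]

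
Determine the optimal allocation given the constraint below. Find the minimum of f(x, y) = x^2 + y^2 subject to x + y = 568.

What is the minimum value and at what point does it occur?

Substitute y = 568 - x into f(x,y) = x^2 + y^2:
g(x) = x^2 + (568 - x)^2 = 2x^2 - 1136x + 322624
g'(x) = 4x - 1136 = 0  =>  x = 284
y = 568 - 284 = 284
Minimum value = 284^2 + 284^2 = 161312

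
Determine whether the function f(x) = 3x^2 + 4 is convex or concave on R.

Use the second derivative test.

f(x) = 3x^2 + 4
f'(x) = 6x + 0
f''(x) = 6
Since f''(x) = 6 > 0 for all x, f is convex on R.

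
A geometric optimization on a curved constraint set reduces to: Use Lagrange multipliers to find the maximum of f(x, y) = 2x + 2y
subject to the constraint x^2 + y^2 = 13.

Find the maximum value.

Set up Lagrange conditions: grad f = lambda * grad g
  2 = 2*lambda*x
  2 = 2*lambda*y
From these: x/y = 2/2, so x = 2t, y = 2t for some t.
Substitute into constraint: (2t)^2 + (2t)^2 = 13
  t^2 * 8 = 13
  t = sqrt(13/8)
Maximum = 2*x + 2*y = (2^2 + 2^2)*t = 8 * sqrt(13/8) = sqrt(104)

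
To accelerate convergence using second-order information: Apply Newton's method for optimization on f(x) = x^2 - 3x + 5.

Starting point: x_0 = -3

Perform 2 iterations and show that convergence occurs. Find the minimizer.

f(x) = x^2 - 3x + 5, f'(x) = 2x + (-3), f''(x) = 2
Step 1: f'(-3) = -9, x_1 = -3 - -9/2 = 3/2
Step 2: f'(3/2) = 0, x_2 = 3/2 (converged)
Newton's method converges in 1 step for quadratics.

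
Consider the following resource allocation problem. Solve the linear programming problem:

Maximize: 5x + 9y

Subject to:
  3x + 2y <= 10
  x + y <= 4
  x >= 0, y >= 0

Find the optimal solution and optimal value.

Feasible vertices: (0, 0), (0, 4), (2, 2), (10/3, 0)
Objective 5x + 9y at each:
  (0, 0): 0
  (0, 4): 36
  (2, 2): 28
  (10/3, 0): 50/3
Maximum is 36 at (0, 4).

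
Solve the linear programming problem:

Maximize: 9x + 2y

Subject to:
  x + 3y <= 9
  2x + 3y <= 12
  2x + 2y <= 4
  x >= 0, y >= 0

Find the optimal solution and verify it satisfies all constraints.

Feasible vertices: (0, 0), (0, 2), (2, 0)
Objective 9x + 2y at each vertex:
  (0, 0): 0
  (0, 2): 4
  (2, 0): 18
Maximum is 18 at (2, 0).
Verify constraints at (x, y) = (2, 0):
  1*2 + 3*0 = 2 <= 9
  2*2 + 3*0 = 4 <= 12
  2*2 + 2*0 = 4 <= 4 (active)
  x = 2 >= 0, y = 0 >= 0. All constraints satisfied.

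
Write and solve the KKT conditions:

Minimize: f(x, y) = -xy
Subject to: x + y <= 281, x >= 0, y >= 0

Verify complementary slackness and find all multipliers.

Problem: min -xy s.t. x + y <= 281 (multiplier lambda), x >= 0 (mu_x), y >= 0 (mu_y)
KKT stationarity: -y + lambda - mu_x = 0, -x + lambda - mu_y = 0, with lambda, mu_x, mu_y >= 0
Complementary slackness: lambda*(x + y - 281) = 0, mu_x*x = 0, mu_y*y = 0
If lambda = 0: y = -mu_x <= 0 and x = -mu_y <= 0 force x = y = 0 with f = 0; but x = y = 281/2 is feasible with f = -78961/4 < 0, so this is not the minimum. Hence lambda > 0 and x + y = 281.
Try x > 0, y > 0 (so mu_x = mu_y = 0): y = lambda, x = lambda => x = y = lambda
x + y = 281 => 2*lambda = 281 => lambda = 281/2
x* = y* = 281/2 > 0, consistent with mu_x = mu_y = 0.
(Any feasible point with x = 0 or y = 0 has f = 0 > -78961/4, so the minimum is not on those boundaries.)
min(-xy) = -78961/4 (i.e. max xy = 78961/4)
Multipliers: lambda = 281/2, mu_x = 0, mu_y = 0
Complementary slackness: lambda*(x + y - 281) = 281/2*(281/2 + 281/2 - 281) = 0, mu_x*x = 0*281/2 = 0, mu_y*y = 0*281/2 = 0. Satisfied.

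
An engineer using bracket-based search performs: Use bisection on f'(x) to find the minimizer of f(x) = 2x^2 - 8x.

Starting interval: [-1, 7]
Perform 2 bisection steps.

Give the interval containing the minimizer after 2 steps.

Finding critical point of f(x) = 2x^2 - 8x using bisection on f'(x) = 4x + -8.
f'(x) = 0 when x = 2.
Starting interval: [-1, 7]
Step 1: mid = 3, f'(mid) = 4, new interval = [-1, 3]
Step 2: mid = 1, f'(mid) = -4, new interval = [1, 3]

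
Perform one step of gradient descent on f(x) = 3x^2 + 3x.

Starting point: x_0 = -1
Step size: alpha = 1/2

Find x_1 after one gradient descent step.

f(x) = 3x^2 + 3x
f'(x) = 6x + 3
f'(-1) = 6*-1 + (3) = -3
x_1 = x_0 - alpha * f'(x_0) = -1 - 1/2 * -3 = 1/2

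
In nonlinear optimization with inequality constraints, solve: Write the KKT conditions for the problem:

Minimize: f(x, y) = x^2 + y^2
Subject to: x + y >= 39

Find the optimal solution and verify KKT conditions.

KKT conditions for min x^2 + y^2 s.t. x + y >= 39:
Stationarity: 2x = mu, 2y = mu
So x = y = mu/2.
Complementary slackness: mu*(x + y - 39) = 0
Primal feasibility: x + y >= 39; dual feasibility: mu >= 0
If mu = 0 then x = y = 0, but 0 + 0 < 39 is infeasible, so the constraint is active.
Constraint active: x + y = 2*(mu/2) = 39 => mu = 39
x = y = 39/2, f = 1521/2
Verify: stationarity 2*(39/2) = 39 = mu; primal 39/2 + 39/2 = 39 >= 39; dual mu = 39 >= 0; complementary slackness 39*(39 - 39) = 0. All KKT conditions hold.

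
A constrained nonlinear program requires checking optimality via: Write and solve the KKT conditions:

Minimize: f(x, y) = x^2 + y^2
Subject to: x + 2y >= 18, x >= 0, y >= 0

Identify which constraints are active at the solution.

KKT conditions for min x^2 + y^2 s.t. 1x + 2y >= 18, x >= 0, y >= 0:
Stationarity: 2x = mu*1 + mu_x, 2y = mu*2 + mu_y, with mu, mu_x, mu_y >= 0
Complementary slackness: mu*(x + 2y - 18) = 0, mu_x*x = 0, mu_y*y = 0
(0, 0) is infeasible (1*0 + 2*0 < 18), so if mu = 0 stationarity would force x = mu_x/2 >= 0, y = mu_y/2 >= 0 with mu_x*x = mu_y*y = 0, i.e. x = y = 0: contradiction. Hence mu > 0 and x + 2y = 18 is active.
Try x > 0, y > 0 (so mu_x = mu_y = 0): x = 1*mu/2, y = 2*mu/2
Substitute: 1*(1*mu/2) + 2*(2*mu/2) = 18
  mu*5/2 = 18 => mu = 36/5
x* = 18/5 > 0, y* = 36/5 > 0, consistent with mu_x = mu_y = 0.
f is convex and the constraints are linear, so this KKT point is the global minimum.
f* = 324/5
Active constraints: x + 2y >= 18 (holds with equality, mu = 36/5 > 0); x >= 0 and y >= 0 are inactive (mu_x = mu_y = 0).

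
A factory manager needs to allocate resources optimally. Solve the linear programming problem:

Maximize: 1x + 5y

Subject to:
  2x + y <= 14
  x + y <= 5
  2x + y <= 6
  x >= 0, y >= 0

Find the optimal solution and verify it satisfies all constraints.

Feasible vertices: (0, 0), (0, 5), (1, 4), (3, 0)
Objective 1x + 5y at each vertex:
  (0, 0): 0
  (0, 5): 25
  (1, 4): 21
  (3, 0): 3
Maximum is 25 at (0, 5).
Verify constraints at (x, y) = (0, 5):
  2*0 + 1*5 = 5 <= 14
  1*0 + 1*5 = 5 <= 5 (active)
  2*0 + 1*5 = 5 <= 6
  x = 0 >= 0, y = 5 >= 0. All constraints satisfied.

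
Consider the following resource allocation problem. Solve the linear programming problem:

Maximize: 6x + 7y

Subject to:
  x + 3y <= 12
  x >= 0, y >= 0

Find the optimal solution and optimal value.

The feasible region has vertices at [(0, 0), (12, 0), (0, 4)].
Checking objective 6x + 7y at each vertex:
  (0, 0): 6*0 + 7*0 = 0
  (12, 0): 6*12 + 7*0 = 72
  (0, 4): 6*0 + 7*4 = 28
Maximum is 72 at (12, 0).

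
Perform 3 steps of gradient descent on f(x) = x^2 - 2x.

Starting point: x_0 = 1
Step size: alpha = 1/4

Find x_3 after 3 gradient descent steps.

f(x) = x^2 - 2x, f'(x) = 2x + (-2)
Step 1: f'(1) = 0, x_1 = 1 - 1/4 * 0 = 1
Step 2: f'(1) = 0, x_2 = 1 - 1/4 * 0 = 1
Step 3: f'(1) = 0, x_3 = 1 - 1/4 * 0 = 1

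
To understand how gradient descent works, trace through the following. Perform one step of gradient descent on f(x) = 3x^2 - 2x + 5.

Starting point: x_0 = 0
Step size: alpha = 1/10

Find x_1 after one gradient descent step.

f(x) = 3x^2 - 2x + 5
f'(x) = 6x - 2
f'(0) = 6*0 + (-2) = -2
x_1 = x_0 - alpha * f'(x_0) = 0 - 1/10 * -2 = 1/5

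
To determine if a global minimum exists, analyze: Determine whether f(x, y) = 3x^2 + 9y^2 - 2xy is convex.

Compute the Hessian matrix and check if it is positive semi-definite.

f(x,y) = 3x^2 + 9y^2 - 2xy
Hessian H = [[6, -2], [-2, 18]]
trace(H) = 24, det(H) = 104
Eigenvalues: (24 +/- sqrt(160)) / 2 = 18.32, 5.675
Since both eigenvalues > 0, f is convex.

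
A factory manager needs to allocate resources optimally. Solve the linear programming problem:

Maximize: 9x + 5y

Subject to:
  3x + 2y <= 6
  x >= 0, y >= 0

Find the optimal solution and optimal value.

The feasible region has vertices at [(0, 0), (2, 0), (0, 3)].
Checking objective 9x + 5y at each vertex:
  (0, 0): 9*0 + 5*0 = 0
  (2, 0): 9*2 + 5*0 = 18
  (0, 3): 9*0 + 5*3 = 15
Maximum is 18 at (2, 0).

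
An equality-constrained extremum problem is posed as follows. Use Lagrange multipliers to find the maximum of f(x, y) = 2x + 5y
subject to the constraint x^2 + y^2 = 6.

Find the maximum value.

Set up Lagrange conditions: grad f = lambda * grad g
  2 = 2*lambda*x
  5 = 2*lambda*y
From these: x/y = 2/5, so x = 2t, y = 5t for some t.
Substitute into constraint: (2t)^2 + (5t)^2 = 6
  t^2 * 29 = 6
  t = sqrt(6/29)
Maximum = 2*x + 5*y = (2^2 + 5^2)*t = 29 * sqrt(6/29) = sqrt(174)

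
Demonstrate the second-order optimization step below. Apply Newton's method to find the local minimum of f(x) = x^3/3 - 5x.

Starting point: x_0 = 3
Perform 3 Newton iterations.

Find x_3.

f(x) = x^3/3 - 5x
f'(x) = x^2 - 5, f''(x) = 2x
Newton update: x_{n+1} = x_n - (x_n^2 - 5)/(2*x_n)
Step 1: x_0 = 3, f'=4, f''=6, x_1 = 7/3
Step 2: x_1 = 7/3, f'=4/9, f''=14/3, x_2 = 47/21
Step 3: x_2 = 47/21, f'=4/441, f''=94/21, x_3 = 2207/987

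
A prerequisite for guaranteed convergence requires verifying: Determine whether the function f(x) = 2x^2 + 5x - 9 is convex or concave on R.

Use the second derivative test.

f(x) = 2x^2 + 5x - 9
f'(x) = 4x + 5
f''(x) = 4
Since f''(x) = 4 > 0 for all x, f is convex on R.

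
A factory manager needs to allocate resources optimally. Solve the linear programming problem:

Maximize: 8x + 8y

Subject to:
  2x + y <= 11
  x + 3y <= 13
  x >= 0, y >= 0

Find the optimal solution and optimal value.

Feasible vertices: (0, 0), (0, 13/3), (4, 3), (11/2, 0)
Objective 8x + 8y at each:
  (0, 0): 0
  (0, 13/3): 104/3
  (4, 3): 56
  (11/2, 0): 44
Maximum is 56 at (4, 3).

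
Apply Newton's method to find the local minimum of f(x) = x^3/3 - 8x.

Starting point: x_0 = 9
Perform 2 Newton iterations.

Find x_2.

f(x) = x^3/3 - 8x
f'(x) = x^2 - 8, f''(x) = 2x
Newton update: x_{n+1} = x_n - (x_n^2 - 8)/(2*x_n)
Step 1: x_0 = 9, f'=73, f''=18, x_1 = 89/18
Step 2: x_1 = 89/18, f'=5329/324, f''=89/9, x_2 = 10513/3204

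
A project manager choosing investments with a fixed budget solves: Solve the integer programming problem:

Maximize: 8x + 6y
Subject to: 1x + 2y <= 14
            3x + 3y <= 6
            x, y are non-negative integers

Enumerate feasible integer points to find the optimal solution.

Constraint 1: 1x + 2y <= 14
Constraint 2: 3x + 3y <= 6
Feasible x range (need y >= 0): 0 <= x <= min(14/1, 6/3) => x in {0, ..., 2}.
Enumerate feasible integer points row by row (the coefficient of y is 6 > 0, so for each x the largest feasible y gives the best value):
  x = 0: y <= min((14 - 1*0)/2, (6 - 3*0)/3) => y in {0, ..., 2}; best 8*0 + 6*2 = 12
  x = 1: y <= min((14 - 1*1)/2, (6 - 3*1)/3) => y in {0, ..., 1}; best 8*1 + 6*1 = 14
  x = 2: y <= min((14 - 1*2)/2, (6 - 3*2)/3) => y in {0}; best 8*2 + 6*0 = 16
The maximum 8x + 6y = 16 is achieved at x = 2, y = 0.
Check: 1*2 + 2*0 = 2 <= 14 and 3*2 + 3*0 = 6 <= 6.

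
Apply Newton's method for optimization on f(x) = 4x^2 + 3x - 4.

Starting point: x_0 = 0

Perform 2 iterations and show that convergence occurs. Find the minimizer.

f(x) = 4x^2 + 3x - 4, f'(x) = 8x + (3), f''(x) = 8
Step 1: f'(0) = 3, x_1 = 0 - 3/8 = -3/8
Step 2: f'(-3/8) = 0, x_2 = -3/8 (converged)
Newton's method converges in 1 step for quadratics.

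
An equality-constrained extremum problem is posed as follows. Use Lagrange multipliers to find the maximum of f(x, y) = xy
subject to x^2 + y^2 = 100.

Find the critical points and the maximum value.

Lagrange conditions: y = 2*lambda*x and x = 2*lambda*y
If x = 0 then y = 0, violating the constraint, so x, y != 0.
Dividing: y/x = x/y => x^2 = y^2 => y = x or y = -x
Constraint: 2x^2 = 100 => x^2 = 50 => x = +/-sqrt(50)
Critical points: (sqrt(50), sqrt(50)), (-sqrt(50), -sqrt(50)), (sqrt(50), -sqrt(50)), (-sqrt(50), sqrt(50))
  y = x:  xy = x^2 = 50  at (sqrt(50), sqrt(50)) and (-sqrt(50), -sqrt(50))
  y = -x: xy = -x^2 = -50 at (sqrt(50), -sqrt(50)) and (-sqrt(50), sqrt(50))
Maximum xy = 50 at (sqrt(50), sqrt(50)) and (-sqrt(50), -sqrt(50))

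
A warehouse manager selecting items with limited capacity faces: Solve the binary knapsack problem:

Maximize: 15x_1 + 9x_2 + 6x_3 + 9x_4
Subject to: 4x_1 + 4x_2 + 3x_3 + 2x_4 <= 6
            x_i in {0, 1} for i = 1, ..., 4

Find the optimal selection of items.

Items: item 1 (v=15, w=4), item 2 (v=9, w=4), item 3 (v=6, w=3), item 4 (v=9, w=2)
Capacity: 6
Checking all 16 subsets (w = total weight, v = total value):
  {}: w = 0, v = 0
  {1}: w = 4, v = 15
  {2}: w = 4, v = 9
  {3}: w = 3, v = 6
  {4}: w = 2, v = 9
  {1, 2}: w = 8 > 6, infeasible
  {1, 3}: w = 7 > 6, infeasible
  {1, 4}: w = 6, v = 24
  {2, 3}: w = 7 > 6, infeasible
  {2, 4}: w = 6, v = 18
  {3, 4}: w = 5, v = 15
  {1, 2, 3}: w = 11 > 6, infeasible
  {1, 2, 4}: w = 10 > 6, infeasible
  {1, 3, 4}: w = 9 > 6, infeasible
  {2, 3, 4}: w = 9 > 6, infeasible
  {1, 2, 3, 4}: w = 13 > 6, infeasible
Best feasible subset: items [1, 4]
Total weight: 6 <= 6, total value: 24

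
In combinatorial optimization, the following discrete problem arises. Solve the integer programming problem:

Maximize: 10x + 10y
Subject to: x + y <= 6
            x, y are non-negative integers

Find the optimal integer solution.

Objective: 10x + 10y, constraint: x + y <= 6
Coefficient of x is 10 >= coefficient of y is 10, so allocate the entire budget to x.
Optimal: x = 6, y = 0, value = 60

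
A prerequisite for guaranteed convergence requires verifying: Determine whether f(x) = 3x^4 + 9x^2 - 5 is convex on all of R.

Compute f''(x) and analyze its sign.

f(x) = 3x^4 + 9x^2 - 5
f'(x) = 12x^3 + 18x
f''(x) = 36x^2 + 18
f''(x) = 36x^2 + 18 >= 18 > 0 for all x
Therefore, f is convex on R.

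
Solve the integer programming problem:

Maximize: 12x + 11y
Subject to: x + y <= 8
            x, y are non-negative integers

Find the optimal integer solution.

Objective: 12x + 11y, constraint: x + y <= 8
Coefficient of x is 12 >= coefficient of y is 11, so allocate the entire budget to x.
Optimal: x = 8, y = 0, value = 96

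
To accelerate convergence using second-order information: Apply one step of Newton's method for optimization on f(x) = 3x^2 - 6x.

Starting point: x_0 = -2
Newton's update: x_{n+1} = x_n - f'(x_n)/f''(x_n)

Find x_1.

f(x) = 3x^2 - 6x
f'(x) = 6x + (-6), f''(x) = 6
Newton step: x_1 = x_0 - f'(x_0)/f''(x_0)
f'(-2) = -18
x_1 = -2 - -18/6 = 1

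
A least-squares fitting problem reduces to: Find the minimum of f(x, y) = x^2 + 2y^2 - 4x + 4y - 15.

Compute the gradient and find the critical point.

f(x,y) = x^2 + 2y^2 - 4x + 4y - 15
df/dx = 2x + (-4) = 0  =>  x = 2
df/dy = 4y + (4) = 0  =>  y = -1
f(2, -1) = 1*(2)^2 + 2*(-1)^2 + -4*(2) + 4*(-1) + -15 = -21
Hessian is diagonal with entries 2, 4 > 0, so this is a minimum.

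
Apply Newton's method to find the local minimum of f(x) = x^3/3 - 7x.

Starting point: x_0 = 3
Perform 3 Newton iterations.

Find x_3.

f(x) = x^3/3 - 7x
f'(x) = x^2 - 7, f''(x) = 2x
Newton update: x_{n+1} = x_n - (x_n^2 - 7)/(2*x_n)
Step 1: x_0 = 3, f'=2, f''=6, x_1 = 8/3
Step 2: x_1 = 8/3, f'=1/9, f''=16/3, x_2 = 127/48
Step 3: x_2 = 127/48, f'=1/2304, f''=127/24, x_3 = 32257/12192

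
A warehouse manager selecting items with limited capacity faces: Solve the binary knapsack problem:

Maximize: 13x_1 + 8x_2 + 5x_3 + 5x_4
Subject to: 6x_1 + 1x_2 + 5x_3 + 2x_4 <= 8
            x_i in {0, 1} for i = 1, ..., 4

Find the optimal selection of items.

Items: item 1 (v=13, w=6), item 2 (v=8, w=1), item 3 (v=5, w=5), item 4 (v=5, w=2)
Capacity: 8
Checking all 16 subsets (w = total weight, v = total value):
  {}: w = 0, v = 0
  {1}: w = 6, v = 13
  {2}: w = 1, v = 8
  {3}: w = 5, v = 5
  {4}: w = 2, v = 5
  {1, 2}: w = 7, v = 21
  {1, 3}: w = 11 > 8, infeasible
  {1, 4}: w = 8, v = 18
  {2, 3}: w = 6, v = 13
  {2, 4}: w = 3, v = 13
  {3, 4}: w = 7, v = 10
  {1, 2, 3}: w = 12 > 8, infeasible
  {1, 2, 4}: w = 9 > 8, infeasible
  {1, 3, 4}: w = 13 > 8, infeasible
  {2, 3, 4}: w = 8, v = 18
  {1, 2, 3, 4}: w = 14 > 8, infeasible
Best feasible subset: items [1, 2]
Total weight: 7 <= 8, total value: 21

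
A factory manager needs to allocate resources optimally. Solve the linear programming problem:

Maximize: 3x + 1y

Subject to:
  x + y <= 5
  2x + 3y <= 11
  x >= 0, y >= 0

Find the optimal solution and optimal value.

Feasible vertices: (0, 0), (0, 11/3), (4, 1), (5, 0)
Objective 3x + 1y at each:
  (0, 0): 0
  (0, 11/3): 11/3
  (4, 1): 13
  (5, 0): 15
Maximum is 15 at (5, 0).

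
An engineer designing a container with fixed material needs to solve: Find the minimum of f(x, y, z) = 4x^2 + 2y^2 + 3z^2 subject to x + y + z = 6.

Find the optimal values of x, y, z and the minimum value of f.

Using Lagrange multipliers on f = 4x^2 + 2y^2 + 3z^2 with constraint x + y + z = 6:
Conditions: 2*4*x = lambda, 2*2*y = lambda, 2*3*z = lambda
So x = lambda/8, y = lambda/4, z = lambda/6
Substituting into constraint: lambda * (13/24) = 6
lambda = 144/13
x = 18/13, y = 36/13, z = 24/13
Minimum value = 432/13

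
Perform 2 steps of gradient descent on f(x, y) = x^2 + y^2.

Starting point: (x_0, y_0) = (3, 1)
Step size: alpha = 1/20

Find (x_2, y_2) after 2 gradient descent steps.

f(x,y) = x^2 + y^2
grad_x = 2x + 0y, grad_y = 2y + 0x
Step 1: grad = (6, 2), (27/10, 9/10)
Step 2: grad = (27/5, 9/5), (243/100, 81/100)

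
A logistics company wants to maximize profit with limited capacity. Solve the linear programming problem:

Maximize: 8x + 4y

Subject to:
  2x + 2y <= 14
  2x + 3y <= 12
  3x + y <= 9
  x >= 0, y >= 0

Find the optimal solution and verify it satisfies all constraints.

Feasible vertices: (0, 0), (0, 4), (15/7, 18/7), (3, 0)
Objective 8x + 4y at each vertex:
  (0, 0): 0
  (0, 4): 16
  (15/7, 18/7): 192/7
  (3, 0): 24
Maximum is 192/7 at (15/7, 18/7).
Verify constraints at (x, y) = (15/7, 18/7):
  2*(15/7) + 2*(18/7) = 66/7 <= 14
  2*(15/7) + 3*(18/7) = 12 <= 12 (active)
  3*(15/7) + 1*(18/7) = 9 <= 9 (active)
  x = 15/7 >= 0, y = 18/7 >= 0. All constraints satisfied.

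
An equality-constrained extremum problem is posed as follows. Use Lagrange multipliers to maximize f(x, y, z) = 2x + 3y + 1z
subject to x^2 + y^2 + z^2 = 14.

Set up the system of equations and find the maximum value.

Lagrange conditions: 2 = 2*lambda*x, 3 = 2*lambda*y, 1 = 2*lambda*z
So x:2 = y:3 = z:1, i.e. x = 2t, y = 3t, z = 1t
Constraint: t^2*(2^2 + 3^2 + 1^2) = 14
  t^2 * 14 = 14  =>  t = sqrt(1)
Maximum = 2*2t + 3*3t + 1*1t = 14*sqrt(1) = 14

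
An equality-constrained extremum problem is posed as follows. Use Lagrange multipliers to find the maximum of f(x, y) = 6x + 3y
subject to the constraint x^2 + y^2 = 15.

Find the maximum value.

Set up Lagrange conditions: grad f = lambda * grad g
  6 = 2*lambda*x
  3 = 2*lambda*y
From these: x/y = 6/3, so x = 6t, y = 3t for some t.
Substitute into constraint: (6t)^2 + (3t)^2 = 15
  t^2 * 45 = 15
  t = sqrt(15/45)
Maximum = 6*x + 3*y = (6^2 + 3^2)*t = 45 * sqrt(15/45) = sqrt(675)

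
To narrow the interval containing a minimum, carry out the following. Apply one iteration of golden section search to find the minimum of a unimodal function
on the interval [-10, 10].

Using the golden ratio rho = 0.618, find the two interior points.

Golden section search on [-10, 10].
Golden ratio rho = 0.618 (approx).
Interior points:
  x_1 = -10 + (1-0.618)*20 = -2.3600
  x_2 = -10 + 0.618*20 = 2.3600
Compare f(x_1) and f(x_2) to determine which subinterval to keep.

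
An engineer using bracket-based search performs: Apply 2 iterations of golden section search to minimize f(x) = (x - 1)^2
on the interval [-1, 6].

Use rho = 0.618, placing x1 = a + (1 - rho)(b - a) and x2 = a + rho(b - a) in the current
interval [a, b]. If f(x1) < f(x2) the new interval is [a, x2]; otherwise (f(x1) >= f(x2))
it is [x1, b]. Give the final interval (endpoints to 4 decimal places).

Golden section search for min of f(x) = (x - 1)^2 on [-1, 6].
Each step: x1 = a + (1 - rho)(b - a), x2 = a + rho(b - a); if f(x1) < f(x2) keep [a, x2], otherwise keep [x1, b].
Step 1: [-1.0000, 6.0000], x1=1.6740 (f=0.4543), x2=3.3260 (f=5.4103); f(x1) < f(x2) => keep [-1.0000, 3.3260]
Step 2: [-1.0000, 3.3260], x1=0.6525 (f=0.1207), x2=1.6735 (f=0.4536); f(x1) < f(x2) => keep [-1.0000, 1.6735]
Final interval: [-1.0000, 1.6735]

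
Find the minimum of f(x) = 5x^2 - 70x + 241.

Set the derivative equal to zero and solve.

f(x) = 5x^2 - 70x + 241
f'(x) = 10x + (-70) = 0
x = 70/10 = 7
f(7) = -4
Since f''(x) = 10 > 0, this is a minimum.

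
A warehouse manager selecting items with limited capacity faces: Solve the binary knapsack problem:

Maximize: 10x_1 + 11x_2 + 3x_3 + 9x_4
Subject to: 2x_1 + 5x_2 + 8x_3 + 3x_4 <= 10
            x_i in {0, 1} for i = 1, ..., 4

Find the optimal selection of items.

Items: item 1 (v=10, w=2), item 2 (v=11, w=5), item 3 (v=3, w=8), item 4 (v=9, w=3)
Capacity: 10
Checking all 16 subsets (w = total weight, v = total value):
  {}: w = 0, v = 0
  {1}: w = 2, v = 10
  {2}: w = 5, v = 11
  {3}: w = 8, v = 3
  {4}: w = 3, v = 9
  {1, 2}: w = 7, v = 21
  {1, 3}: w = 10, v = 13
  {1, 4}: w = 5, v = 19
  {2, 3}: w = 13 > 10, infeasible
  {2, 4}: w = 8, v = 20
  {3, 4}: w = 11 > 10, infeasible
  {1, 2, 3}: w = 15 > 10, infeasible
  {1, 2, 4}: w = 10, v = 30
  {1, 3, 4}: w = 13 > 10, infeasible
  {2, 3, 4}: w = 16 > 10, infeasible
  {1, 2, 3, 4}: w = 18 > 10, infeasible
Best feasible subset: items [1, 2, 4]
Total weight: 10 <= 10, total value: 30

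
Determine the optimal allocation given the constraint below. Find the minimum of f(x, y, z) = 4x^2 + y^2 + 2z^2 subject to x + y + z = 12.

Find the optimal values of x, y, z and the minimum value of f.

Using Lagrange multipliers on f = 4x^2 + y^2 + 2z^2 with constraint x + y + z = 12:
Conditions: 2*4*x = lambda, 2*1*y = lambda, 2*2*z = lambda
So x = lambda/8, y = lambda/2, z = lambda/4
Substituting into constraint: lambda * (7/8) = 12
lambda = 96/7
x = 12/7, y = 48/7, z = 24/7
Minimum value = 576/7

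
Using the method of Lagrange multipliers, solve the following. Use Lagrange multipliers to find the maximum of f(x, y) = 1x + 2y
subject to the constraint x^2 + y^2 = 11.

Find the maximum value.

Set up Lagrange conditions: grad f = lambda * grad g
  1 = 2*lambda*x
  2 = 2*lambda*y
From these: x/y = 1/2, so x = 1t, y = 2t for some t.
Substitute into constraint: (1t)^2 + (2t)^2 = 11
  t^2 * 5 = 11
  t = sqrt(11/5)
Maximum = 1*x + 2*y = (1^2 + 2^2)*t = 5 * sqrt(11/5) = sqrt(55)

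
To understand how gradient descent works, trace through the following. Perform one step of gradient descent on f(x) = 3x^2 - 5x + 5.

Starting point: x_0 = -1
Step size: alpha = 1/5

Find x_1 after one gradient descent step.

f(x) = 3x^2 - 5x + 5
f'(x) = 6x - 5
f'(-1) = 6*-1 + (-5) = -11
x_1 = x_0 - alpha * f'(x_0) = -1 - 1/5 * -11 = 6/5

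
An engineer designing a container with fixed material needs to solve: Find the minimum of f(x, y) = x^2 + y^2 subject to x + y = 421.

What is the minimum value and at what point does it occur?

Substitute y = 421 - x into f(x,y) = x^2 + y^2:
g(x) = x^2 + (421 - x)^2 = 2x^2 - 842x + 177241
g'(x) = 4x - 842 = 0  =>  x = 421/2
y = 421 - 421/2 = 421/2
Minimum value = (421/2)^2 + (421/2)^2 = 177241/2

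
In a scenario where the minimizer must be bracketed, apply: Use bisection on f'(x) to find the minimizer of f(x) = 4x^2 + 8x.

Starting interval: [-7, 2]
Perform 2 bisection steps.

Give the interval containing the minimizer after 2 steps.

Finding critical point of f(x) = 4x^2 + 8x using bisection on f'(x) = 8x + 8.
f'(x) = 0 when x = -1.
Starting interval: [-7, 2]
Step 1: mid = -5/2, f'(mid) = -12, new interval = [-5/2, 2]
Step 2: mid = -1/4, f'(mid) = 6, new interval = [-5/2, -1/4]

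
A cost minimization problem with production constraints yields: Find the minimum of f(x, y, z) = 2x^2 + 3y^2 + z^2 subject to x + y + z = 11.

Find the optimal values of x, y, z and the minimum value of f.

Using Lagrange multipliers on f = 2x^2 + 3y^2 + z^2 with constraint x + y + z = 11:
Conditions: 2*2*x = lambda, 2*3*y = lambda, 2*1*z = lambda
So x = lambda/4, y = lambda/6, z = lambda/2
Substituting into constraint: lambda * (11/12) = 11
lambda = 12
x = 3, y = 2, z = 6
Minimum value = 66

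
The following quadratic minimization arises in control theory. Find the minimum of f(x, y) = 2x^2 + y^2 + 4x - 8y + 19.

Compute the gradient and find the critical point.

f(x,y) = 2x^2 + y^2 + 4x - 8y + 19
df/dx = 4x + (4) = 0  =>  x = -1
df/dy = 2y + (-8) = 0  =>  y = 4
f(-1, 4) = 2*(-1)^2 + 1*(4)^2 + 4*(-1) + -8*(4) + 19 = 1
Hessian is diagonal with entries 4, 2 > 0, so this is a minimum.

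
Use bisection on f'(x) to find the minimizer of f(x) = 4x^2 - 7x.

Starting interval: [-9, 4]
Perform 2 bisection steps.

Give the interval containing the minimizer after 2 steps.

Finding critical point of f(x) = 4x^2 - 7x using bisection on f'(x) = 8x + -7.
f'(x) = 0 when x = 7/8.
Starting interval: [-9, 4]
Step 1: mid = -5/2, f'(mid) = -27, new interval = [-5/2, 4]
Step 2: mid = 3/4, f'(mid) = -1, new interval = [3/4, 4]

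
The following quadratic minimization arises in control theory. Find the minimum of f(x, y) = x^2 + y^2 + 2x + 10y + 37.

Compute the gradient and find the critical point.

f(x,y) = x^2 + y^2 + 2x + 10y + 37
df/dx = 2x + (2) = 0  =>  x = -1
df/dy = 2y + (10) = 0  =>  y = -5
f(-1, -5) = 1*(-1)^2 + 1*(-5)^2 + 2*(-1) + 10*(-5) + 37 = 11
Hessian is diagonal with entries 2, 2 > 0, so this is a minimum.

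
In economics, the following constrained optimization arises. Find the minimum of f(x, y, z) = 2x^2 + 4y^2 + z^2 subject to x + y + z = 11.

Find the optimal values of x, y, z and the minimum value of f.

Using Lagrange multipliers on f = 2x^2 + 4y^2 + z^2 with constraint x + y + z = 11:
Conditions: 2*2*x = lambda, 2*4*y = lambda, 2*1*z = lambda
So x = lambda/4, y = lambda/8, z = lambda/2
Substituting into constraint: lambda * (7/8) = 11
lambda = 88/7
x = 22/7, y = 11/7, z = 44/7
Minimum value = 484/7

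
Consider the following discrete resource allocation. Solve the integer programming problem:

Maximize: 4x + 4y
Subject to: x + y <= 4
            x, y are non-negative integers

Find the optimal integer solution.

Objective: 4x + 4y, constraint: x + y <= 4
Coefficient of x is 4 >= coefficient of y is 4, so allocate the entire budget to x.
Optimal: x = 4, y = 0, value = 16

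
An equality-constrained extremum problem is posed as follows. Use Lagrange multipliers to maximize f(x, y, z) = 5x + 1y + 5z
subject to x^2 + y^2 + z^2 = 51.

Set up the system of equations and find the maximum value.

Lagrange conditions: 5 = 2*lambda*x, 1 = 2*lambda*y, 5 = 2*lambda*z
So x:5 = y:1 = z:5, i.e. x = 5t, y = 1t, z = 5t
Constraint: t^2*(5^2 + 1^2 + 5^2) = 51
  t^2 * 51 = 51  =>  t = sqrt(1)
Maximum = 5*5t + 1*1t + 5*5t = 51*sqrt(1) = 51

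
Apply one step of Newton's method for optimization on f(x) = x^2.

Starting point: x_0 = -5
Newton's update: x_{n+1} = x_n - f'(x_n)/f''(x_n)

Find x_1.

f(x) = x^2
f'(x) = 2x + (0), f''(x) = 2
Newton step: x_1 = x_0 - f'(x_0)/f''(x_0)
f'(-5) = -10
x_1 = -5 - -10/2 = 0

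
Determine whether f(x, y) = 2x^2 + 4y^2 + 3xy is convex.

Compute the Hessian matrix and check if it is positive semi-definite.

f(x,y) = 2x^2 + 4y^2 + 3xy
Hessian H = [[4, 3], [3, 8]]
trace(H) = 12, det(H) = 23
Eigenvalues: (12 +/- sqrt(52)) / 2 = 9.606, 2.394
Since both eigenvalues > 0, f is convex.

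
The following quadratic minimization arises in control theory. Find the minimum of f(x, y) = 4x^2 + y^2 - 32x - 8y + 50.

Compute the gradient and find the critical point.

f(x,y) = 4x^2 + y^2 - 32x - 8y + 50
df/dx = 8x + (-32) = 0  =>  x = 4
df/dy = 2y + (-8) = 0  =>  y = 4
f(4, 4) = 4*(4)^2 + 1*(4)^2 + -32*(4) + -8*(4) + 50 = -30
Hessian is diagonal with entries 8, 2 > 0, so this is a minimum.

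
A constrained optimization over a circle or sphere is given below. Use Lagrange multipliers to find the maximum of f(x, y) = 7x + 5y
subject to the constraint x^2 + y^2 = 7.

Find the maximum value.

Set up Lagrange conditions: grad f = lambda * grad g
  7 = 2*lambda*x
  5 = 2*lambda*y
From these: x/y = 7/5, so x = 7t, y = 5t for some t.
Substitute into constraint: (7t)^2 + (5t)^2 = 7
  t^2 * 74 = 7
  t = sqrt(7/74)
Maximum = 7*x + 5*y = (7^2 + 5^2)*t = 74 * sqrt(7/74) = sqrt(518)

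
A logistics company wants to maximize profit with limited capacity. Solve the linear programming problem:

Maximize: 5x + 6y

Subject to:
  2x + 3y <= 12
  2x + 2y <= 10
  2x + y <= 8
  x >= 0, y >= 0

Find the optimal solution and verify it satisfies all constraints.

Feasible vertices: (0, 0), (0, 4), (3, 2), (4, 0)
Objective 5x + 6y at each vertex:
  (0, 0): 0
  (0, 4): 24
  (3, 2): 27
  (4, 0): 20
Maximum is 27 at (3, 2).
Verify constraints at (x, y) = (3, 2):
  2*3 + 3*2 = 12 <= 12 (active)
  2*3 + 2*2 = 10 <= 10 (active)
  2*3 + 1*2 = 8 <= 8 (active)
  x = 3 >= 0, y = 2 >= 0. All constraints satisfied.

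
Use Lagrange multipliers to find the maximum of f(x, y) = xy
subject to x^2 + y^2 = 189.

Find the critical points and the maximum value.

Lagrange conditions: y = 2*lambda*x and x = 2*lambda*y
If x = 0 then y = 0, violating the constraint, so x, y != 0.
Dividing: y/x = x/y => x^2 = y^2 => y = x or y = -x
Constraint: 2x^2 = 189 => x^2 = 189/2 => x = +/-sqrt(189/2)
Critical points: (sqrt(189/2), sqrt(189/2)), (-sqrt(189/2), -sqrt(189/2)), (sqrt(189/2), -sqrt(189/2)), (-sqrt(189/2), sqrt(189/2))
  y = x:  xy = x^2 = 189/2  at (sqrt(189/2), sqrt(189/2)) and (-sqrt(189/2), -sqrt(189/2))
  y = -x: xy = -x^2 = -189/2 at (sqrt(189/2), -sqrt(189/2)) and (-sqrt(189/2), sqrt(189/2))
Maximum xy = 189/2 at (sqrt(189/2), sqrt(189/2)) and (-sqrt(189/2), -sqrt(189/2))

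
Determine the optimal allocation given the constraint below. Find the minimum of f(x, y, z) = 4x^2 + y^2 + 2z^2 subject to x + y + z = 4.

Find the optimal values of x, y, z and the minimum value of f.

Using Lagrange multipliers on f = 4x^2 + y^2 + 2z^2 with constraint x + y + z = 4:
Conditions: 2*4*x = lambda, 2*1*y = lambda, 2*2*z = lambda
So x = lambda/8, y = lambda/2, z = lambda/4
Substituting into constraint: lambda * (7/8) = 4
lambda = 32/7
x = 4/7, y = 16/7, z = 8/7
Minimum value = 64/7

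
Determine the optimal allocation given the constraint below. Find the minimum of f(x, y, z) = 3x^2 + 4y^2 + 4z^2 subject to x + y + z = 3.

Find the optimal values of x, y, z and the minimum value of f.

Using Lagrange multipliers on f = 3x^2 + 4y^2 + 4z^2 with constraint x + y + z = 3:
Conditions: 2*3*x = lambda, 2*4*y = lambda, 2*4*z = lambda
So x = lambda/6, y = lambda/8, z = lambda/8
Substituting into constraint: lambda * (5/12) = 3
lambda = 36/5
x = 6/5, y = 9/10, z = 9/10
Minimum value = 54/5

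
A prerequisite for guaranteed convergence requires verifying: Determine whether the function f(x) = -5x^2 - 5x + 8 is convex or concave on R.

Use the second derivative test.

f(x) = -5x^2 - 5x + 8
f'(x) = -10x - 5
f''(x) = -10
Since f''(x) = -10 < 0 for all x, f is concave on R.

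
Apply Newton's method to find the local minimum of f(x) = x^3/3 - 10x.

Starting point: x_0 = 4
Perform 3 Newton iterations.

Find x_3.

f(x) = x^3/3 - 10x
f'(x) = x^2 - 10, f''(x) = 2x
Newton update: x_{n+1} = x_n - (x_n^2 - 10)/(2*x_n)
Step 1: x_0 = 4, f'=6, f''=8, x_1 = 13/4
Step 2: x_1 = 13/4, f'=9/16, f''=13/2, x_2 = 329/104
Step 3: x_2 = 329/104, f'=81/10816, f''=329/52, x_3 = 216401/68432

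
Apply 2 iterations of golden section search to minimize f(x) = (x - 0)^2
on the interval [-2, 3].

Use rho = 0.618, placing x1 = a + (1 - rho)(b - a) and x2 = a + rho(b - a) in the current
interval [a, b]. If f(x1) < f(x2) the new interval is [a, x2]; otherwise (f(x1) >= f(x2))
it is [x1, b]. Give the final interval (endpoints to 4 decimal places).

Golden section search for min of f(x) = (x - 0)^2 on [-2, 3].
Each step: x1 = a + (1 - rho)(b - a), x2 = a + rho(b - a); if f(x1) < f(x2) keep [a, x2], otherwise keep [x1, b].
Step 1: [-2.0000, 3.0000], x1=-0.0900 (f=0.0081), x2=1.0900 (f=1.1881); f(x1) < f(x2) => keep [-2.0000, 1.0900]
Step 2: [-2.0000, 1.0900], x1=-0.8196 (f=0.6718), x2=-0.0904 (f=0.0082); f(x1) > f(x2) => keep [-0.8196, 1.0900]
Final interval: [-0.8196, 1.0900]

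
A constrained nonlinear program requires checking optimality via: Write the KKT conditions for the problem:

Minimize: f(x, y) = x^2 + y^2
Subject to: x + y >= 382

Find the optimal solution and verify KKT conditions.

KKT conditions for min x^2 + y^2 s.t. x + y >= 382:
Stationarity: 2x = mu, 2y = mu
So x = y = mu/2.
Complementary slackness: mu*(x + y - 382) = 0
Primal feasibility: x + y >= 382; dual feasibility: mu >= 0
If mu = 0 then x = y = 0, but 0 + 0 < 382 is infeasible, so the constraint is active.
Constraint active: x + y = 2*(mu/2) = 382 => mu = 382
x = y = 191, f = 72962
Verify: stationarity 2*191 = 382 = mu; primal 191 + 191 = 382 >= 382; dual mu = 382 >= 0; complementary slackness 382*(382 - 382) = 0. All KKT conditions hold.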